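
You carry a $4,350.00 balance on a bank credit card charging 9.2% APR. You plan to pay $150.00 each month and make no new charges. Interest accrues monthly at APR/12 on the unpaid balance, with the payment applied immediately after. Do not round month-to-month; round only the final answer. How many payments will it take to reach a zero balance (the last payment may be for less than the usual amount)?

33 months

Monthly rate r = 9.2%/12 = 0.766667% = 0.00766667.
Recurrence: B ← B·(1+r) − $150.00.
Month 1: interest $33.35; balance after payment $4,233.35.
Month 2: interest $32.46; balance after payment $4,115.81.
Closed form: n = −ln(1 − rB₀/P)/ln(1+r) = −ln(0.77767)/ln(1.00767) ≈ 32.924, so the balance reaches zero during payment 33.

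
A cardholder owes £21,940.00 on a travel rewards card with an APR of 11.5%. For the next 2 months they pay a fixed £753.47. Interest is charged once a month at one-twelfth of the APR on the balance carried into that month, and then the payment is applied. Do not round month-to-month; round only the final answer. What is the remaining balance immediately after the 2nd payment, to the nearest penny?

Monthly rate r = 11.5%/12 = 0.958333% = 0.00958333.
Each month: B ← B·(1+r) − £753.47.
Month 1: interest £210.26; balance after payment £21,396.79.
Month 2: interest £205.05; balance after payment £20,848.37.

£20,848.37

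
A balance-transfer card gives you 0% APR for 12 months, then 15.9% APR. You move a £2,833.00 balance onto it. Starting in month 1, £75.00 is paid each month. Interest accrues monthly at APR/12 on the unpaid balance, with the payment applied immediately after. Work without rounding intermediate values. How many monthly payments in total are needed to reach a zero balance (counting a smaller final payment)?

Promo months 1–12 at r₀ = 0%/12 = 0; months 13+ at r₁ = 15.9%/12 = 0.01325.
After month 12 (no interest yet): B = £2,833.00 − 12·£75.00 = £1,933.00.
Then at r₁ with £75.00/mo: n₂ = −ln(1 − r₁·B/P)/ln(1+r₁) ≈ 31.74 → 32 more payments.

44 months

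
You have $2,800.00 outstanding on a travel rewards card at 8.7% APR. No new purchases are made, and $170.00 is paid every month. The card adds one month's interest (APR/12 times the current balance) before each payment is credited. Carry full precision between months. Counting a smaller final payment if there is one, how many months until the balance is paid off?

Monthly rate r = 8.7%/12 = 0.725% = 0.00725.
Recurrence: B ← B·(1+r) − $170.00.
Month 1: interest $20.30; balance after payment $2,650.30.
Month 2: interest $19.21; balance after payment $2,499.51.
Closed form: n = −ln(1 − rB₀/P)/ln(1+r) = −ln(0.88059)/ln(1.00725) ≈ 17.604, so the balance reaches zero during payment 18.

18 months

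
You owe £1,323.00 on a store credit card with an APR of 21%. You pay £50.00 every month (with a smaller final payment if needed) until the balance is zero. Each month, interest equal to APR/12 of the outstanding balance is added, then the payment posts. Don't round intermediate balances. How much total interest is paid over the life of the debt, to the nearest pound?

£469

Monthly rate r = 21%/12 = 1.75% = 0.0175.
Payoff takes n = ⌈−ln(1 − rB₀/P)/ln(1+r)⌉ = ⌈35.844⌉ = 36 payments; the last is £42.27.
Total paid = 35·£50.00 + £42.27 = £1,792.27.
Total interest = total paid − principal = £1,792.27 − £1,323.00 = £469.27.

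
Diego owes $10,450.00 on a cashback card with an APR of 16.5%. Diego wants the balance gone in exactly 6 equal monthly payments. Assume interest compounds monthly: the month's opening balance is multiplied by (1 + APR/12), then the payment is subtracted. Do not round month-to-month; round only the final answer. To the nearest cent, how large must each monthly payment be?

Monthly rate r = 16.5%/12 = 1.375% = 0.01375.
Level-payment amortization: P = B₀·r / (1 − (1+r)^(−n)) = 10450.00·0.01375 / (1 − 1.01375^(−6)).
Denominator 1 − (1+r)^(−6) = 0.0786708826.
P = 143.688 / 0.0786708826 ≈ 1826.44.

$1,826.44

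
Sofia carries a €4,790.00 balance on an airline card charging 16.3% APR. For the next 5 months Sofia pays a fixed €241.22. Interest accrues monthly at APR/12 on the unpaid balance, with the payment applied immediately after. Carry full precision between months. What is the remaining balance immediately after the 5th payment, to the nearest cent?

€3,884.97

Monthly rate r = 16.3%/12 = 1.35833% = 0.0135833.
Each month: B ← B·(1+r) − €241.22.
Month 1: interest €65.06; balance after payment €4,613.84.
Month 2: interest €62.67; balance after payment €4,435.30.
Month 3: interest €60.25; balance after payment €4,254.32.
Month 4: interest €57.79; balance after payment €4,070.89.
Month 5: interest €55.30; balance after payment €3,884.97.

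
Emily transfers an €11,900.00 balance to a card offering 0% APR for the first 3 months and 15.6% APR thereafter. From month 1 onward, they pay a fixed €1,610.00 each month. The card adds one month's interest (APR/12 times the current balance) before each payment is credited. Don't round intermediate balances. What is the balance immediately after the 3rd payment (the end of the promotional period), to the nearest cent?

€7,070.00

Promo months 1–3 at r₀ = 0%/12 = 0; months 4+ at r₁ = 15.6%/12 = 0.013.
After month 3 (no interest yet): B = €11,900.00 − 3·€1,610.00 = €7,070.00.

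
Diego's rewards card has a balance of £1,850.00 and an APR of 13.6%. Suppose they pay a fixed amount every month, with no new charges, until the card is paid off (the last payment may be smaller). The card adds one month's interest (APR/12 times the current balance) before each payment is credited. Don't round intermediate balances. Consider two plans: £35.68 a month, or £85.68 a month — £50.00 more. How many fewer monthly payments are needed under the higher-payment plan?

Monthly rate r = 13.6%/12 = 1.13333% = 0.0113333.
At £35.68/mo: n = ⌈−ln(1 − rB₀/P)/ln(1+r)⌉ = 79 payments (last £21.60); total interest = total paid − £1,850.00 = £954.64.
At £85.68/mo: 25 payments (last £77.45); total interest £283.77.
Payments saved = 79 − 25 = 54.

54 fewer payments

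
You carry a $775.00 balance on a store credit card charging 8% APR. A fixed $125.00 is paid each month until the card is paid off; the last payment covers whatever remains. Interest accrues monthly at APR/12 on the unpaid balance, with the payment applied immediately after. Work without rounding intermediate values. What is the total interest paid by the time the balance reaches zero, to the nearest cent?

Monthly rate r = 8%/12 = 0.666667% = 0.00666667.
Payoff takes n = ⌈−ln(1 − rB₀/P)/ln(1+r)⌉ = ⌈6.353⌉ = 7 payments; the last is $44.20.
Total paid = 6·$125.00 + $44.20 = $794.20.
Total interest = total paid − principal = $794.20 − $775.00 = $19.20.

$19.20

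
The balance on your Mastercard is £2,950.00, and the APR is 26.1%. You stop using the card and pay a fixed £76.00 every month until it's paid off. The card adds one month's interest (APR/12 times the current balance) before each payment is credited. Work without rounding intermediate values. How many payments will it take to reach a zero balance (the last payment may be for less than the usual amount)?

Monthly rate r = 26.1%/12 = 2.175% = 0.02175.
Recurrence: B ← B·(1+r) − £76.00.
Month 1: interest £64.16; balance after payment £2,938.16.
Month 2: interest £63.91; balance after payment £2,926.07.
Closed form: n = −ln(1 − rB₀/P)/ln(1+r) = −ln(0.15576)/ln(1.02175) ≈ 86.419, so the balance reaches zero during payment 87.

87 months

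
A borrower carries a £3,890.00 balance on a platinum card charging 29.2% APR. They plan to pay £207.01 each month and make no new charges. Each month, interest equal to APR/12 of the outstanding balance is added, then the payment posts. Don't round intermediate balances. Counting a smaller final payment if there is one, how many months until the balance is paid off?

26 months

Monthly rate r = 29.2%/12 = 2.43333% = 0.0243333.
Recurrence: B ← B·(1+r) − £207.01.
Month 1: interest £94.66; balance after payment £3,777.65.
Month 2: interest £91.92; balance after payment £3,662.56.
Closed form: n = −ln(1 − rB₀/P)/ln(1+r) = −ln(0.54274)/ln(1.02433) ≈ 25.419, so the balance reaches zero during payment 26.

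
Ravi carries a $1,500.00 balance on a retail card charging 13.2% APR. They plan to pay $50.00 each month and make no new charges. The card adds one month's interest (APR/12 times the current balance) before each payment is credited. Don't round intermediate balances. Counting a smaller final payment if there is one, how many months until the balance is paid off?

37 payments

Monthly rate r = 13.2%/12 = 1.1% = 0.011.
Recurrence: B ← B·(1+r) − $50.00.
Month 1: interest $16.50; balance after payment $1,466.50.
Month 2: interest $16.13; balance after payment $1,432.63.
Closed form: n = −ln(1 − rB₀/P)/ln(1+r) = −ln(0.67)/ln(1.011) ≈ 36.607, so the balance reaches zero during payment 37.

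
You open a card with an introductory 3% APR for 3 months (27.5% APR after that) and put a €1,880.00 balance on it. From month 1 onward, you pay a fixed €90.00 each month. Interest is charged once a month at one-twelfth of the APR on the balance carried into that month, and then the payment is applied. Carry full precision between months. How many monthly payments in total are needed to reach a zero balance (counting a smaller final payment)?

Promo months 1–3 at r₀ = 3%/12 = 0.0025; months 4+ at r₁ = 27.5%/12 = 0.0229167.
After month 3: iterate B ← B·(1+r₀) − €90.00 for 3 months → €1,623.46.
Then at r₁ with €90.00/mo: n₂ = −ln(1 − r₁·B/P)/ln(1+r₁) ≈ 23.54 → 24 more payments.

27 payments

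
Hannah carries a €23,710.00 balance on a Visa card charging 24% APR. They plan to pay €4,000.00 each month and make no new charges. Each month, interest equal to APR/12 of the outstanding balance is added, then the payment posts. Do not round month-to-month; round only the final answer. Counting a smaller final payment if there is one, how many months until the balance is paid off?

7 payments

Monthly rate r = 24%/12 = 2% = 0.02.
Recurrence: B ← B·(1+r) − €4,000.00.
Month 1: interest €474.20; balance after payment €20,184.20.
Month 2: interest €403.68; balance after payment €16,587.88.
Closed form: n = −ln(1 − rB₀/P)/ln(1+r) = −ln(0.88145)/ln(1.02) ≈ 6.372, so the balance reaches zero during payment 7.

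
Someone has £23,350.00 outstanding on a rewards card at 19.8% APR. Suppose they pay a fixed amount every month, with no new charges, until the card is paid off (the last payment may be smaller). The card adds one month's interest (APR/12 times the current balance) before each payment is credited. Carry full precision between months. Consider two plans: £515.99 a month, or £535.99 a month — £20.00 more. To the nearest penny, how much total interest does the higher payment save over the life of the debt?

Monthly rate r = 19.8%/12 = 1.65% = 0.0165.
At £515.99/mo: n = ⌈−ln(1 − rB₀/P)/ln(1+r)⌉ = 84 payments (last £465.23); total interest = total paid − £23,350.00 = £19,942.40.
At £535.99/mo: 78 payments (last £282.51); total interest £18,203.74.
Interest saved = £19,942.40 − £18,203.74 = £1,738.66.

£1,738.66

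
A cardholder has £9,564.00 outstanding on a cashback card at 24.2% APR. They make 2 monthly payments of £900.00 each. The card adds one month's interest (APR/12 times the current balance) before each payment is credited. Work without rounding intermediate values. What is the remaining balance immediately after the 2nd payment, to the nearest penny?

Monthly rate r = 24.2%/12 = 2.01667% = 0.0201667.
Each month: B ← B·(1+r) − £900.00.
Month 1: interest £192.87; balance after payment £8,856.87.
Month 2: interest £178.61; balance after payment £8,135.49.

£8,135.49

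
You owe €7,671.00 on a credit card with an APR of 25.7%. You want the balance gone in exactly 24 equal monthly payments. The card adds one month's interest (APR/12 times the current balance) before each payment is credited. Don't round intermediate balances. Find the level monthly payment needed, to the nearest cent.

Monthly rate r = 25.7%/12 = 2.14167% = 0.0214167.
Level-payment amortization: P = B₀·r / (1 − (1+r)^(−n)) = 7671.00·0.0214167 / (1 − 1.02142^(−24)).
Denominator 1 − (1+r)^(−24) = 0.39864706.
P = 164.287 / 0.39864706 ≈ 412.11.

€412.11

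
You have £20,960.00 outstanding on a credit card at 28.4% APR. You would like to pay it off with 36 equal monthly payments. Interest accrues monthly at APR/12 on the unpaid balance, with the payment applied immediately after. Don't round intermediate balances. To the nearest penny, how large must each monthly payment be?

Monthly rate r = 28.4%/12 = 2.36667% = 0.0236667.
Level-payment amortization: P = B₀·r / (1 − (1+r)^(−n)) = 20960.00·0.0236667 / (1 − 1.02367^(−36)).
Denominator 1 − (1+r)^(−36) = 0.569184046.
P = 496.053 / 0.569184046 ≈ 871.52.

£871.52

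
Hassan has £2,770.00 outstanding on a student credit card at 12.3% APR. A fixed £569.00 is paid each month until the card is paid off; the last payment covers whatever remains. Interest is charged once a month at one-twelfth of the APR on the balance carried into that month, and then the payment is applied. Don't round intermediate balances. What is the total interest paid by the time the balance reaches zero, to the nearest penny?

£86.09

Monthly rate r = 12.3%/12 = 1.025% = 0.01025.
Payoff takes n = ⌈−ln(1 − rB₀/P)/ln(1+r)⌉ = ⌈5.019⌉ = 6 payments; the last is £11.09.
Total paid = 5·£569.00 + £11.09 = £2,856.09.
Total interest = total paid − principal = £2,856.09 − £2,770.00 = £86.09.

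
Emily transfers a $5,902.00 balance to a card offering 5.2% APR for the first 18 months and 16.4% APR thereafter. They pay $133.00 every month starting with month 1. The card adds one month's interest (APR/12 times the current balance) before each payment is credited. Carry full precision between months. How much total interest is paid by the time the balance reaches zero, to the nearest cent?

Promo months 1–18 at r₀ = 5.2%/12 = 0.00433333; months 19+ at r₁ = 16.4%/12 = 0.0136667.
After month 18: iterate B ← B·(1+r₀) − $133.00 for 18 months → $3,895.46.
Then at r₁ with $133.00/mo: n₂ = −ln(1 − r₁·B/P)/ln(1+r₁) ≈ 37.67 → 38 more payments.
Total paid = 55·$133.00 + $88.96 = $7,403.96; interest = $7,403.96 − $5,902.00 = $1,501.96.

$1,501.96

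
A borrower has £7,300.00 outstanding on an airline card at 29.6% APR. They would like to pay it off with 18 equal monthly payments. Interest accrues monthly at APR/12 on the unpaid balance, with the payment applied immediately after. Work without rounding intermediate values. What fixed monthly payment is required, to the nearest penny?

£507.13

Monthly rate r = 29.6%/12 = 2.46667% = 0.0246667.
Level-payment amortization: P = B₀·r / (1 − (1+r)^(−n)) = 7300.00·0.0246667 / (1 − 1.02467^(−18)).
Denominator 1 − (1+r)^(−18) = 0.355069304.
P = 180.067 / 0.355069304 ≈ 507.13.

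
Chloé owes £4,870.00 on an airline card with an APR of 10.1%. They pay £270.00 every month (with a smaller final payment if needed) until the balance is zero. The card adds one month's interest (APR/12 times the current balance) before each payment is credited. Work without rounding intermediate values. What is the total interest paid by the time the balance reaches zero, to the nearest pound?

Monthly rate r = 10.1%/12 = 0.841667% = 0.00841667.
Payoff takes n = ⌈−ln(1 − rB₀/P)/ln(1+r)⌉ = ⌈19.645⌉ = 20 payments; the last is £174.38.
Total paid = 19·£270.00 + £174.38 = £5,304.38.
Total interest = total paid − principal = £5,304.38 − £4,870.00 = £434.38.

£434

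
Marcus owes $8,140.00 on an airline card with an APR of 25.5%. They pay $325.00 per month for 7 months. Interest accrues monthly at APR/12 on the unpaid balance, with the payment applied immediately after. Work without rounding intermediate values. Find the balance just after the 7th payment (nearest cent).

Monthly rate r = 25.5%/12 = 2.125% = 0.02125.
Each month: B ← B·(1+r) − $325.00.
Month 1: interest $172.98; balance after payment $7,987.98.
Month 2: interest $169.74; balance after payment $7,832.72.
Month 3: interest $166.45; balance after payment $7,674.16.
Month 4: interest $163.08; balance after payment $7,512.24.
Month 5: interest $159.64; balance after payment $7,346.88.
Month 6: interest $156.12; balance after payment $7,178.00.
Month 7: interest $152.53; balance after payment $7,005.53.

$7,005.53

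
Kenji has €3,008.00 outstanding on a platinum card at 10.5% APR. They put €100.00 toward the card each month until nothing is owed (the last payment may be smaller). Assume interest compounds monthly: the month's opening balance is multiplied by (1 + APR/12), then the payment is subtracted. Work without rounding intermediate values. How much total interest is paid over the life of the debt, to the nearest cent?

Monthly rate r = 10.5%/12 = 0.875% = 0.00875.
Payoff takes n = ⌈−ln(1 − rB₀/P)/ln(1+r)⌉ = ⌈35.060⌉ = 36 payments; the last is €6.00.
Total paid = 35·€100.00 + €6.00 = €3,506.00.
Total interest = total paid − principal = €3,506.00 − €3,008.00 = €498.00.

€498.00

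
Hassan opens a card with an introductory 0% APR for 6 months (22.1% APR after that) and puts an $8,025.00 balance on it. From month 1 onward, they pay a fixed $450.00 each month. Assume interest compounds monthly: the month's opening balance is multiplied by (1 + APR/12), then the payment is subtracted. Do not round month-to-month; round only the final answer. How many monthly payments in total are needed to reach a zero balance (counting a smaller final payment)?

Promo months 1–6 at r₀ = 0%/12 = 0; months 7+ at r₁ = 22.1%/12 = 0.0184167.
After month 6 (no interest yet): B = $8,025.00 − 6·$450.00 = $5,325.00.
Then at r₁ with $450.00/mo: n₂ = −ln(1 − r₁·B/P)/ln(1+r₁) ≈ 13.47 → 14 more payments.

20 months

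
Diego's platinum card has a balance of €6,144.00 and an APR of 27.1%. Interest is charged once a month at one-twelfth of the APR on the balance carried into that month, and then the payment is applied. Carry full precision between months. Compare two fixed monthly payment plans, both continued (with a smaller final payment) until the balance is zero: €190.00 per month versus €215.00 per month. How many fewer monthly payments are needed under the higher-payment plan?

Monthly rate r = 27.1%/12 = 2.25833% = 0.0225833.
At €190.00/mo: n = ⌈−ln(1 − rB₀/P)/ln(1+r)⌉ = 59 payments (last €128.81); total interest = total paid − €6,144.00 = €5,004.81.
At €215.00/mo: 47 payments (last €90.79); total interest €3,836.79.
Payments saved = 59 − 47 = 12.

12 fewer payments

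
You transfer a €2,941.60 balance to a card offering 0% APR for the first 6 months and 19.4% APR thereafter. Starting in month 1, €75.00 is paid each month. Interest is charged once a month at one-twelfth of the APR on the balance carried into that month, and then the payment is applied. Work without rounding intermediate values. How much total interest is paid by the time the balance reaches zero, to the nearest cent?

Promo months 1–6 at r₀ = 0%/12 = 0; months 7+ at r₁ = 19.4%/12 = 0.0161667.
After month 6 (no interest yet): B = €2,941.60 − 6·€75.00 = €2,491.60.
Then at r₁ with €75.00/mo: n₂ = −ln(1 − r₁·B/P)/ln(1+r₁) ≈ 48.03 → 49 more payments.
Total paid = 54·€75.00 + €1.90 = €4,051.90; interest = €4,051.90 − €2,941.60 = €1,110.30.

€1,110.30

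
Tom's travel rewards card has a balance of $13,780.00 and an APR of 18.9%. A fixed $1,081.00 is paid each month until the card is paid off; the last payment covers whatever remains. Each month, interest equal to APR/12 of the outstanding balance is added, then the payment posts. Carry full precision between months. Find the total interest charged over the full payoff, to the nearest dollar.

Monthly rate r = 18.9%/12 = 1.575% = 0.01575.
Payoff takes n = ⌈−ln(1 − rB₀/P)/ln(1+r)⌉ = ⌈14.341⌉ = 15 payments; the last is $370.46.
Total paid = 14·$1,081.00 + $370.46 = $15,504.46.
Total interest = total paid − principal = $15,504.46 − $13,780.00 = $1,724.46.

$1,724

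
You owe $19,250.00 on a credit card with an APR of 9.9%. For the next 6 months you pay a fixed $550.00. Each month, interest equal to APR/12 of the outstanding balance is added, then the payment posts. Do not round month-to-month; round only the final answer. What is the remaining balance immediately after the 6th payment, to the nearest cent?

Monthly rate r = 9.9%/12 = 0.825% = 0.00825.
Each month: B ← B·(1+r) − $550.00.
Month 1: interest $158.81; balance after payment $18,858.81.
Month 2: interest $155.59; balance after payment $18,464.40.
Month 3: interest $152.33; balance after payment $18,066.73.
Month 4: interest $149.05; balance after payment $17,665.78.
Month 5: interest $145.74; balance after payment $17,261.52.
Month 6: interest $142.41; balance after payment $16,853.93.

$16,853.93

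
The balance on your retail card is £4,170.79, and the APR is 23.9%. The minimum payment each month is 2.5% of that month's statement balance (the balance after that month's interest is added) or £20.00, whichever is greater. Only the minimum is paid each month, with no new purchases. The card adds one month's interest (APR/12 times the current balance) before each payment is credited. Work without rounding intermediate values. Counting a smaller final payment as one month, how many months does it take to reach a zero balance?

Monthly rate r = 23.9%/12 = 1.99167% = 0.0199167.
While 2.5% of the post-interest balance exceeds £20.00, each month B ← (B·(1+r))·(1 − 0.025), i.e. B shrinks by the factor (1+r)·0.975 = 0.99442.
This holds for months 1–299. Entering month 300 the balance is £782.42; 2.5% of the post-interest balance is now below £20.00, so the flat £20.00 minimum applies from here.
From month 300 a fixed £20.00 at rate r clears £782.42 in 77 more payments. Total: 299 + 77 = 376 months.

376 months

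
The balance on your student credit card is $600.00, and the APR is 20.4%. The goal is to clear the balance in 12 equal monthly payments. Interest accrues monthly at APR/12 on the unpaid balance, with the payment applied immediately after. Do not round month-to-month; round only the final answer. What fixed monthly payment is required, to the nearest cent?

Monthly rate r = 20.4%/12 = 1.7% = 0.017.
Level-payment amortization: P = B₀·r / (1 − (1+r)^(−n)) = 600.00·0.017 / (1 − 1.017^(−12)).
Denominator 1 − (1+r)^(−12) = 0.183138242.
P = 10.2 / 0.183138242 ≈ 55.70.

$55.70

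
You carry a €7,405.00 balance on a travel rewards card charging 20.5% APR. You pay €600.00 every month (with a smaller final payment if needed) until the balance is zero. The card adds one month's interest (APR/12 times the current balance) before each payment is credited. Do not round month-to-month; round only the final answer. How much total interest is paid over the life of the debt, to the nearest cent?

€982.19

Monthly rate r = 20.5%/12 = 1.70833% = 0.0170833.
Payoff takes n = ⌈−ln(1 − rB₀/P)/ln(1+r)⌉ = ⌈13.978⌉ = 14 payments; the last is €587.19.
Total paid = 13·€600.00 + €587.19 = €8,387.19.
Total interest = total paid − principal = €8,387.19 − €7,405.00 = €982.19.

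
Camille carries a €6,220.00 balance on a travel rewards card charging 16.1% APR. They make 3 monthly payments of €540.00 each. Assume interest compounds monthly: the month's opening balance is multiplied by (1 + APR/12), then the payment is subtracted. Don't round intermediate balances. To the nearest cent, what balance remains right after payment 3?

Monthly rate r = 16.1%/12 = 1.34167% = 0.0134167.
Each month: B ← B·(1+r) − €540.00.
Month 1: interest €83.45; balance after payment €5,763.45.
Month 2: interest €77.33; balance after payment €5,300.78.
Month 3: interest €71.12; balance after payment €4,831.90.

€4,831.90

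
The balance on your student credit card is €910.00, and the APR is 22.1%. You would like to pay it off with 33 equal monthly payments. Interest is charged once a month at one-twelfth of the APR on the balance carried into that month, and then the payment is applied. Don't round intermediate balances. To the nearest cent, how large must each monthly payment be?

€37.04

Monthly rate r = 22.1%/12 = 1.84167% = 0.0184167.
Level-payment amortization: P = B₀·r / (1 − (1+r)^(−n)) = 910.00·0.0184167 / (1 − 1.01842^(−33)).
Denominator 1 − (1+r)^(−33) = 0.452406147.
P = 16.7592 / 0.452406147 ≈ 37.04.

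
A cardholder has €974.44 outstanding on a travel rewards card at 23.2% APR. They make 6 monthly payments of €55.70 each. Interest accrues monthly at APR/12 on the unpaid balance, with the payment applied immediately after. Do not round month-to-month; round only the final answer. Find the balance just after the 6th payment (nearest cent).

Monthly rate r = 23.2%/12 = 1.93333% = 0.0193333.
Each month: B ← B·(1+r) − €55.70.
Month 1: interest €18.84; balance after payment €937.58.
Month 2: interest €18.13; balance after payment €900.01.
Month 3: interest €17.40; balance after payment €861.71.
Month 4: interest €16.66; balance after payment €822.67.
Month 5: interest €15.90; balance after payment €782.87.
Month 6: interest €15.14; balance after payment €742.31.

€742.31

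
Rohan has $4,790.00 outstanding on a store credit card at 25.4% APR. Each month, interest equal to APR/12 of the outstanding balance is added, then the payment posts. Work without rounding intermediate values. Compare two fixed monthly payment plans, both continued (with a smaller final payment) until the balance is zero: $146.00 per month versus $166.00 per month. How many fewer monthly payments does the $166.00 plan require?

Monthly rate r = 25.4%/12 = 2.11667% = 0.0211667.
At $146.00/mo: n = ⌈−ln(1 − rB₀/P)/ln(1+r)⌉ = 57 payments (last $88.53); total interest = total paid − $4,790.00 = $3,474.53.
At $166.00/mo: 46 payments (last $8.27); total interest $2,688.27.
Payments saved = 57 − 46 = 11.

11 fewer payments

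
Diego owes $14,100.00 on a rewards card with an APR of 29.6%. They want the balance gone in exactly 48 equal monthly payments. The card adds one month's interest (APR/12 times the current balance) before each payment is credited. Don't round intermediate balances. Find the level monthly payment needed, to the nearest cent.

$504.41

Monthly rate r = 29.6%/12 = 2.46667% = 0.0246667.
Level-payment amortization: P = B₀·r / (1 − (1+r)^(−n)) = 14100.00·0.0246667 / (1 − 1.02467^(−48)).
Denominator 1 − (1+r)^(−48) = 0.689519167.
P = 347.8 / 0.689519167 ≈ 504.41.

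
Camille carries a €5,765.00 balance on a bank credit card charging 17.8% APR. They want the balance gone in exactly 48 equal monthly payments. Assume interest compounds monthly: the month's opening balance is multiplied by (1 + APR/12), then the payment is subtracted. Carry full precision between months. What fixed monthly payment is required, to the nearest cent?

Monthly rate r = 17.8%/12 = 1.48333% = 0.0148333.
Level-payment amortization: P = B₀·r / (1 − (1+r)^(−n)) = 5765.00·0.0148333 / (1 − 1.01483^(−48)).
Denominator 1 − (1+r)^(−48) = 0.506765707.
P = 85.5142 / 0.506765707 ≈ 168.74.

€168.74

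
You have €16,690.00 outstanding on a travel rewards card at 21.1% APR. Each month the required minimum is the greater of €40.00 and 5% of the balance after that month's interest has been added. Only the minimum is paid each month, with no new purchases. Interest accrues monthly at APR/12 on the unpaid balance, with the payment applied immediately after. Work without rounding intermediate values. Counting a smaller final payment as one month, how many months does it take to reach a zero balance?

115 months

Monthly rate r = 21.1%/12 = 1.75833% = 0.0175833.
While 5% of the post-interest balance exceeds €40.00, each month B ← (B·(1+r))·(1 − 0.05), i.e. B shrinks by the factor (1+r)·0.95 = 0.9667.
This holds for months 1–91. Entering month 92 the balance is €765.90; 5% of the post-interest balance is now below €40.00, so the flat €40.00 minimum applies from here.
From month 92 a fixed €40.00 at rate r clears €765.90 in 24 more payments. Total: 91 + 24 = 115 months.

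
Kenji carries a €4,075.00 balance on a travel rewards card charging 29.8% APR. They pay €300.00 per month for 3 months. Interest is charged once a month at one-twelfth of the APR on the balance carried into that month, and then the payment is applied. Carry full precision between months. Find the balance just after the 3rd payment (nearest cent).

€3,463.65

Monthly rate r = 29.8%/12 = 2.48333% = 0.0248333.
Each month: B ← B·(1+r) − €300.00.
Month 1: interest €101.20; balance after payment €3,876.20.
Month 2: interest €96.26; balance after payment €3,672.45.
Month 3: interest €91.20; balance after payment €3,463.65.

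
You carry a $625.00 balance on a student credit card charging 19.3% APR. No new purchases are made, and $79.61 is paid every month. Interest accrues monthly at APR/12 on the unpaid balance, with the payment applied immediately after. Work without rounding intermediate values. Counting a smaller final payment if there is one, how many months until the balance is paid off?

Monthly rate r = 19.3%/12 = 1.60833% = 0.0160833.
Recurrence: B ← B·(1+r) − $79.61.
Month 1: interest $10.05; balance after payment $555.44.
Month 2: interest $8.93; balance after payment $484.77.
Closed form: n = −ln(1 − rB₀/P)/ln(1+r) = −ln(0.87373)/ln(1.01608) ≈ 8.460, so the balance reaches zero during payment 9.

9 months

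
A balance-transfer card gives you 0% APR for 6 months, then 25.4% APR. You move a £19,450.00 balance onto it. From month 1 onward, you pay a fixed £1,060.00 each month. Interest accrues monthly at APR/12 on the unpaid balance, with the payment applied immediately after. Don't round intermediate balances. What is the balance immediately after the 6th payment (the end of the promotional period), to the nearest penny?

£13,090.00

Promo months 1–6 at r₀ = 0%/12 = 0; months 7+ at r₁ = 25.4%/12 = 0.0211667.
After month 6 (no interest yet): B = £19,450.00 − 6·£1,060.00 = £13,090.00.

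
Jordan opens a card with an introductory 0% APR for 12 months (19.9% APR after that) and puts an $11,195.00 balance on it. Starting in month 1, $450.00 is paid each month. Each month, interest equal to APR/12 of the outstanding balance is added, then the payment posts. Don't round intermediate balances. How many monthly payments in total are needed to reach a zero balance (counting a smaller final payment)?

Promo months 1–12 at r₀ = 0%/12 = 0; months 13+ at r₁ = 19.9%/12 = 0.0165833.
After month 12 (no interest yet): B = $11,195.00 − 12·$450.00 = $5,795.00.
Then at r₁ with $450.00/mo: n₂ = −ln(1 − r₁·B/P)/ln(1+r₁) ≈ 14.61 → 15 more payments.

27 months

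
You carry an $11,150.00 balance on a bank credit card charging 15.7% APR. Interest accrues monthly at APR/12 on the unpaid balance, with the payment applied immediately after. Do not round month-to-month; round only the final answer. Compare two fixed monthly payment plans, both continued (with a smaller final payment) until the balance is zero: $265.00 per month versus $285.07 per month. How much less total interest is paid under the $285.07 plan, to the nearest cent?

Monthly rate r = 15.7%/12 = 1.30833% = 0.0130833.
At $265.00/mo: n = ⌈−ln(1 − rB₀/P)/ln(1+r)⌉ = 62 payments (last $136.69); total interest = total paid − $11,150.00 = $5,151.69.
At $285.07/mo: 56 payments (last $43.49); total interest $4,572.34.
Interest saved = $5,151.69 − $4,572.34 = $579.35.

$579.35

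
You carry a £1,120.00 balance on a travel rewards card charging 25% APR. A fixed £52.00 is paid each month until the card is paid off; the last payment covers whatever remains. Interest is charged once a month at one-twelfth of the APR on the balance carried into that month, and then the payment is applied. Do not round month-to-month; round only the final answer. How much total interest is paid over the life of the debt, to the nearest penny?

£381.88

Monthly rate r = 25%/12 = 2.08333% = 0.0208333.
Payoff takes n = ⌈−ln(1 − rB₀/P)/ln(1+r)⌉ = ⌈28.881⌉ = 29 payments; the last is £45.88.
Total paid = 28·£52.00 + £45.88 = £1,501.88.
Total interest = total paid − principal = £1,501.88 − £1,120.00 = £381.88.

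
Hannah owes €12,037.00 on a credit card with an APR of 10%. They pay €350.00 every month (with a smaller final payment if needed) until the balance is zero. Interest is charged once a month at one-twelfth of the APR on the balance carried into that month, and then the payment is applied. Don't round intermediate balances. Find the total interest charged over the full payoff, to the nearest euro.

€2,206

Monthly rate r = 10%/12 = 0.833333% = 0.00833333.
Payoff takes n = ⌈−ln(1 − rB₀/P)/ln(1+r)⌉ = ⌈40.693⌉ = 41 payments; the last is €242.99.
Total paid = 40·€350.00 + €242.99 = €14,242.99.
Total interest = total paid − principal = €14,242.99 − €12,037.00 = €2,205.99.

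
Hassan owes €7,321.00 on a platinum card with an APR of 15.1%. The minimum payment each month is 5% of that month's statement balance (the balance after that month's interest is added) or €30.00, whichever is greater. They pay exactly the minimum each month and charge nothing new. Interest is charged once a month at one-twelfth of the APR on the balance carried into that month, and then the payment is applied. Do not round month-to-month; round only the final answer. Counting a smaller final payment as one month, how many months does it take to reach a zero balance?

Monthly rate r = 15.1%/12 = 1.25833% = 0.0125833.
While 5% of the post-interest balance exceeds €30.00, each month B ← (B·(1+r))·(1 − 0.05), i.e. B shrinks by the factor (1+r)·0.95 = 0.96195.
This holds for months 1–65. Entering month 66 the balance is €588.31; 5% of the post-interest balance is now below €30.00, so the flat €30.00 minimum applies from here.
From month 66 a fixed €30.00 at rate r clears €588.31 in 23 more payments. Total: 65 + 23 = 88 months.

88 months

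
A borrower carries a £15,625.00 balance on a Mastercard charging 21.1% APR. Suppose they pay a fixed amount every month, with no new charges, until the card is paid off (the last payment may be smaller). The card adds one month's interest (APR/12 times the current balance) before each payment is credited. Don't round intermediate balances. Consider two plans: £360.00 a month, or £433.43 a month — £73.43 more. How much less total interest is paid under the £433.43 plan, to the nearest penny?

£4,764.03

Monthly rate r = 21.1%/12 = 1.75833% = 0.0175833.
At £360.00/mo: n = ⌈−ln(1 − rB₀/P)/ln(1+r)⌉ = 83 payments (last £229.77); total interest = total paid − £15,625.00 = £14,124.77.
At £433.43/mo: 58 payments (last £280.23); total interest £9,360.74.
Interest saved = £14,124.77 − £9,360.74 = £4,764.03.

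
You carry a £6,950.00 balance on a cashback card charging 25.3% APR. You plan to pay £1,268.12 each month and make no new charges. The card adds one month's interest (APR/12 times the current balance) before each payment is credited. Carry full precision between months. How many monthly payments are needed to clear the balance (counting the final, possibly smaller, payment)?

6 payments

Monthly rate r = 25.3%/12 = 2.10833% = 0.0210833.
Recurrence: B ← B·(1+r) − £1,268.12.
Month 1: interest £146.53; balance after payment £5,828.41.
Month 2: interest £122.88; balance after payment £4,683.17.
Month 3: interest £98.74; balance after payment £3,513.79.
Month 4: interest £74.08; balance after payment £2,319.75.
Month 5: interest £48.91; balance after payment £1,100.54.
Month 6: interest £23.20; balance after payment £0.00.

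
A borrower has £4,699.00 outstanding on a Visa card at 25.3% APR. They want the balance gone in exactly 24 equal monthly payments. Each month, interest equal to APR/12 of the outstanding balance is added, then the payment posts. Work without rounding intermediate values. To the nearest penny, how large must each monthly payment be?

Monthly rate r = 25.3%/12 = 2.10833% = 0.0210833.
Level-payment amortization: P = B₀·r / (1 − (1+r)^(−n)) = 4699.00·0.0210833 / (1 − 1.02108^(−24)).
Denominator 1 − (1+r)^(−24) = 0.39391784.
P = 99.0706 / 0.39391784 ≈ 251.50.

£251.50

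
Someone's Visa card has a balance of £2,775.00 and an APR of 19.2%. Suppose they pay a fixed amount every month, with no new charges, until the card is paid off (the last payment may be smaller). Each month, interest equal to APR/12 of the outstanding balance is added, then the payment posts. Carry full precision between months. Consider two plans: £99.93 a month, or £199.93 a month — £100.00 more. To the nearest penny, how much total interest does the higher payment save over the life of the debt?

£535.61

Monthly rate r = 19.2%/12 = 1.6% = 0.016.
At £99.93/mo: n = ⌈−ln(1 − rB₀/P)/ln(1+r)⌉ = 38 payments (last £1.48); total interest = total paid − £2,775.00 = £923.89.
At £199.93/mo: 16 payments (last £164.33); total interest £388.28.
Interest saved = £923.89 − £388.28 = £535.61.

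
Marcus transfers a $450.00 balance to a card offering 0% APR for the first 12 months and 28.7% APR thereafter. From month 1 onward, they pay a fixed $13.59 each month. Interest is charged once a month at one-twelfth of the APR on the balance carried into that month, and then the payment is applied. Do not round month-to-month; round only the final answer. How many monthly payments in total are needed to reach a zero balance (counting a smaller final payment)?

Promo months 1–12 at r₀ = 0%/12 = 0; months 13+ at r₁ = 28.7%/12 = 0.0239167.
After month 12 (no interest yet): B = $450.00 − 12·$13.59 = $286.92.
Then at r₁ with $13.59/mo: n₂ = −ln(1 − r₁·B/P)/ln(1+r₁) ≈ 29.75 → 30 more payments.

42 months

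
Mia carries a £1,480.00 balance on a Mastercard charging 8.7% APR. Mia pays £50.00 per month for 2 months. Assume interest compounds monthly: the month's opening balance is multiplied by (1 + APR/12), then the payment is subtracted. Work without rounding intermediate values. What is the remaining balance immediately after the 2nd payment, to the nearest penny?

Monthly rate r = 8.7%/12 = 0.725% = 0.00725.
Each month: B ← B·(1+r) − £50.00.
Month 1: interest £10.73; balance after payment £1,440.73.
Month 2: interest £10.45; balance after payment £1,401.18.

£1,401.18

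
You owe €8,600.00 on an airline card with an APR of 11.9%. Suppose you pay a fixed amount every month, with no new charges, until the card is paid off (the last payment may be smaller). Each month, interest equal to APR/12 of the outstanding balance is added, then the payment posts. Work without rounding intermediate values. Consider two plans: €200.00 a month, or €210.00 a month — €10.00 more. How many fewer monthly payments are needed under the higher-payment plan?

Monthly rate r = 11.9%/12 = 0.991667% = 0.00991667.
At €200.00/mo: n = ⌈−ln(1 − rB₀/P)/ln(1+r)⌉ = 57 payments (last €66.17); total interest = total paid − €8,600.00 = €2,666.17.
At €210.00/mo: 53 payments (last €169.06); total interest €2,489.06.
Payments saved = 57 − 53 = 4.

4 fewer payments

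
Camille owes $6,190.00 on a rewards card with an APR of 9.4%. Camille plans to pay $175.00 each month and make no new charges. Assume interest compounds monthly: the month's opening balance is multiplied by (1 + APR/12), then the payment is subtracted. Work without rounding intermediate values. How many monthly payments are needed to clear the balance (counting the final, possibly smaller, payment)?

42 months

Monthly rate r = 9.4%/12 = 0.783333% = 0.00783333.
Recurrence: B ← B·(1+r) − $175.00.
Month 1: interest $48.49; balance after payment $6,063.49.
Month 2: interest $47.50; balance after payment $5,935.99.
Closed form: n = −ln(1 − rB₀/P)/ln(1+r) = −ln(0.72292)/ln(1.00783) ≈ 41.581, so the balance reaches zero during payment 42.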